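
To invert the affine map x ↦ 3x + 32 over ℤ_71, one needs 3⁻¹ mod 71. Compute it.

Apply the Euclidean algorithm to 71 and 3:
71 = 23*3 + 2
3 = 1*2 + 1
2 = 2*1 + 0
The gcd is 1. Working backward:
1 = 3 − 2
1 = −71 + 24·3
So 3·24 ≡ 1 (mod 71).

24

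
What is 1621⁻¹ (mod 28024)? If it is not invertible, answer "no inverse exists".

7261

Apply the Euclidean algorithm to 28024 and 1621:
28024 = 17×1621 + 467
1621 = 3×467 + 220
467 = 2×220 + 27
220 = 8×27 + 4
27 = 6×4 + 3
4 = 1×3 + 1
3 = 3×1 + 0
gcd = 1, so the inverse exists. Back-substitute:
1 = 4 − 3
1 = −27 + 7·4
1 = 7·220 − 57·27
1 = −57·467 + 121·220
1 = 121·1621 − 420·467
1 = −420·28024 + 7261·1621
So 1621·7261 ≡ 1 (mod 28024).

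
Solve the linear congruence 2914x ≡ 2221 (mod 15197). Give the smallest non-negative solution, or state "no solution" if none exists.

First find gcd(2914, 15197):
15197 = 5*2914 + 627
2914 = 4*627 + 406
627 = 1*406 + 221
406 = 1*221 + 185
221 = 1*185 + 36
185 = 5*36 + 5
36 = 7*5 + 1
5 = 5*1 + 0
gcd = 1, so a unique solution mod 15197 exists.
Back-substitute for the Bézout coefficients:
1 = 36 − 7·5
1 = −7·185 + 36·36
1 = 36·221 − 43·185
1 = −43·406 + 79·221
1 = 79·627 − 122·406
1 = −122·2914 + 567·627
1 = 567·15197 − 2957·2914
So 2914·(-2957) ≡ 1 (mod 15197), giving 2914⁻¹ ≡ 12240.
x ≡ 2914⁻¹·2221 ≡ 12240·2221 ≡ 12804 (mod 15197).

12804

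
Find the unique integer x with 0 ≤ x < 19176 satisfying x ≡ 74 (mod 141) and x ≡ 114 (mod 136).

1202

Write x = 74 + 141·k. Then 141·k ≡ 114 − 74 ≡ 40 (mod 136).
Need 141⁻¹ mod 136. Extended Euclid on (136, 5):
136 = 27*5 + 1
5 = 5*1 + 0
Back-substitute:
1 = 136 − 27·5
141⁻¹ ≡ 109 (mod 136), so k ≡ 109·40 ≡ 8 (mod 136).
x = 74 + 141·8 = 1202.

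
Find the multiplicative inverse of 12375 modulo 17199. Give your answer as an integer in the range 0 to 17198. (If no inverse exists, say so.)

no inverse exists

Euclidean algorithm on 17199, 12375:
17199 = 1×12375 + 4824
12375 = 2×4824 + 2727
4824 = 1×2727 + 2097
2727 = 1×2097 + 630
2097 = 3×630 + 207
630 = 3×207 + 9
207 = 23×9 + 0
The gcd is 9, not 1, hence no inverse exists.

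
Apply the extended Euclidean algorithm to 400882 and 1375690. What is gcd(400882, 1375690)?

2

Euclidean algorithm:
1375690 = 3·400882 + 173044
400882 = 2·173044 + 54794
173044 = 3·54794 + 8662
54794 = 6·8662 + 2822
8662 = 3·2822 + 196
2822 = 14·196 + 78
196 = 2·78 + 40
78 = 1·40 + 38
40 = 1·38 + 2
38 = 19·2 + 0
gcd(400882, 1375690) = 2.
Express as a combination:
2 = 40 − 38
2 = −78 + 2·40
2 = 2·196 − 5·78
2 = −5·2822 + 72·196
2 = 72·8662 − 221·2822
2 = −221·54794 + 1398·8662
2 = 1398·173044 − 4415·54794
2 = −4415·400882 + 10228·173044
2 = 10228·1375690 − 35099·400882
So 2 = (10228)·1375690 + (-35099)·400882.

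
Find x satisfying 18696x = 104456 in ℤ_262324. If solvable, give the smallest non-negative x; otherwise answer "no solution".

First find gcd(18696, 262324):
262324 = 14·18696 + 580
18696 = 32·580 + 136
580 = 4·136 + 36
136 = 3·36 + 28
36 = 1·28 + 8
28 = 3·8 + 4
8 = 2·4 + 0
gcd = 4 and 4 | 104456, so solutions exist. Divide through by 4: 4674x ≡ 26114 (mod 65581).
Now find 4674⁻¹ mod 65581:
65581 = 14·4674 + 145
4674 = 32·145 + 34
145 = 4·34 + 9
34 = 3·9 + 7
9 = 1·7 + 2
7 = 3·2 + 1
2 = 2·1 + 0
Back-substitute:
1 = 7 − 3·2
1 = −3·9 + 4·7
1 = 4·34 − 15·9
1 = −15·145 + 64·34
1 = 64·4674 − 2063·145
1 = −2063·65581 + 28946·4674
So 4674⁻¹ ≡ 28946 (mod 65581).
Then x ≡ 28946·26114 ≡ 9238 (mod 65581); the smallest non-negative solution is x = 9238.

9238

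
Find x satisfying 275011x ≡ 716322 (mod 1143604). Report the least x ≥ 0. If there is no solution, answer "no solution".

gcd(275011, 1143604):
1143604 = 4×275011 + 43560
275011 = 6×43560 + 13651
43560 = 3×13651 + 2607
13651 = 5×2607 + 616
2607 = 4×616 + 143
616 = 4×143 + 44
143 = 3×44 + 11
44 = 4×11 + 0
gcd = 11, but 11 ∤ 716322, so the congruence has no solution.

no solution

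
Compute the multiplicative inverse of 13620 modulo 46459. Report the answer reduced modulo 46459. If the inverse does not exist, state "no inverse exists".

Extended Euclidean algorithm:
46459 = 3*13620 + 5599
13620 = 2*5599 + 2422
5599 = 2*2422 + 755
2422 = 3*755 + 157
755 = 4*157 + 127
157 = 1*127 + 30
127 = 4*30 + 7
30 = 4*7 + 2
7 = 3*2 + 1
2 = 2*1 + 0
gcd = 1, so the inverse exists. Back-substitute:
1 = 7 − 3·2
1 = −3·30 + 13·7
1 = 13·127 − 55·30
1 = −55·157 + 68·127
1 = 68·755 − 327·157
1 = −327·2422 + 1049·755
1 = 1049·5599 − 2425·2422
1 = −2425·13620 + 5899·5599
1 = 5899·46459 − 20122·13620
So 13620·(-20122) ≡ 1 (mod 46459), and -20122 ≡ 26337 (mod 46459).

26337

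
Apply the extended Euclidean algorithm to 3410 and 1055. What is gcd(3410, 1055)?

Euclidean algorithm:
3410 = 3*1055 + 245
1055 = 4*245 + 75
245 = 3*75 + 20
75 = 3*20 + 15
20 = 1*15 + 5
15 = 3*5 + 0
gcd(3410, 1055) = 5.
Express as a combination:
5 = 20 − 15
5 = −75 + 4·20
5 = 4·245 − 13·75
5 = −13·1055 + 56·245
5 = 56·3410 − 181·1055
So 5 = (56)·3410 + (-181)·1055.

5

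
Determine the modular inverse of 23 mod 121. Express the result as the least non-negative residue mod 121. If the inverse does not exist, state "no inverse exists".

100

Run Euclid on (121, 23):
121 = 5×23 + 6
23 = 3×6 + 5
6 = 1×5 + 1
5 = 5×1 + 0
The gcd is 1. Working backward:
1 = 6 − 5
1 = −23 + 4·6
1 = 4·121 − 21·23
So 23·(-21) ≡ 1 (mod 121), and -21 ≡ 100 (mod 121).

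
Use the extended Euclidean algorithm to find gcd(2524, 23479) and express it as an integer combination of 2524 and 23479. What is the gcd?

1

Repeated division:
23479 = 9×2524 + 763
2524 = 3×763 + 235
763 = 3×235 + 58
235 = 4×58 + 3
58 = 19×3 + 1
3 = 3×1 + 0
gcd(2524, 23479) = 1.
Working backward:
1 = 58 − 19·3
1 = −19·235 + 77·58
1 = 77·763 − 250·235
1 = −250·2524 + 827·763
1 = 827·23479 − 7693·2524
So 1 = (827)·23479 + (-7693)·2524.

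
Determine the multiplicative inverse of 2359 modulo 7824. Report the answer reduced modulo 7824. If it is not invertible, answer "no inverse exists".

199

gcd(7824, 2359) by repeated division:
7824 = 3×2359 + 747
2359 = 3×747 + 118
747 = 6×118 + 39
118 = 3×39 + 1
39 = 39×1 + 0
gcd = 1, so the inverse exists. Back-substitute:
1 = 118 − 3·39
1 = −3·747 + 19·118
1 = 19·2359 − 60·747
1 = −60·7824 + 199·2359
So 2359·199 ≡ 1 (mod 7824).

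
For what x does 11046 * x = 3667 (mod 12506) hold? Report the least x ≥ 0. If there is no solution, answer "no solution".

gcd(11046, 12506):
12506 = 1*11046 + 1460
11046 = 7*1460 + 826
1460 = 1*826 + 634
826 = 1*634 + 192
634 = 3*192 + 58
192 = 3*58 + 18
58 = 3*18 + 4
18 = 4*4 + 2
4 = 2*2 + 0
gcd = 2, but 2 ∤ 3667, so the congruence has no solution.

no solution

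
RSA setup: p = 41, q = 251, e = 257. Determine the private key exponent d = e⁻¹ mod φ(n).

7393

φ(n) = (p−1)(q−1) = 40·250 = 10000.
Need d with 257·d ≡ 1 (mod 10000). Apply the extended Euclidean algorithm:
10000 = 38*257 + 234
257 = 1*234 + 23
234 = 10*23 + 4
23 = 5*4 + 3
4 = 1*3 + 1
3 = 3*1 + 0
Back-substitute:
1 = 4 − 3
1 = −23 + 6·4
1 = 6·234 − 61·23
1 = −61·257 + 67·234
1 = 67·10000 − 2607·257
So 257·(-2607) ≡ 1 (mod 10000), hence d ≡ -2607 ≡ 7393 (mod 10000).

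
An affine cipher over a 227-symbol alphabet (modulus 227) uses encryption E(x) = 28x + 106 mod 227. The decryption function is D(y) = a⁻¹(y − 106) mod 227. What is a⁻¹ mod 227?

73

Extended Euclidean algorithm:
227 = 8×28 + 3
28 = 9×3 + 1
3 = 3×1 + 0
Since gcd(28, 227) = 1, back-substitute to write 1 as a combination:
1 = 28 − 9·3
1 = −9·227 + 73·28
So 28·73 ≡ 1 (mod 227).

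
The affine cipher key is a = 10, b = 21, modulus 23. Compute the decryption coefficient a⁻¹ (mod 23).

7

Run Euclid on (23, 10):
23 = 2×10 + 3
10 = 3×3 + 1
3 = 3×1 + 0
Since gcd(10, 23) = 1, back-substitute to write 1 as a combination:
1 = 10 − 3·3
1 = −3·23 + 7·10
So 10·7 ≡ 1 (mod 23).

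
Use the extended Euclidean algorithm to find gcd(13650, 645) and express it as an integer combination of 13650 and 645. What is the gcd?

Apply Euclid's algorithm to 13650 and 645:
13650 = 21×645 + 105
645 = 6×105 + 15
105 = 7×15 + 0
gcd(13650, 645) = 15.
Express as a combination:
15 = 645 − 6·105
15 = −6·13650 + 127·645
So 15 = (-6)·13650 + (127)·645.

15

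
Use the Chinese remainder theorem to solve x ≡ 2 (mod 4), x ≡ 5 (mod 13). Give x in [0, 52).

Write x = 2 + 4·k. Then 4·k ≡ 5 − 2 ≡ 3 (mod 13).
Need 4⁻¹ mod 13. Extended Euclid on (13, 4):
13 = 3·4 + 1
4 = 4·1 + 0
Back-substitute:
1 = 13 − 3·4
4⁻¹ ≡ 10 (mod 13), so k ≡ 10·3 ≡ 4 (mod 13).
x = 2 + 4·4 = 18.

18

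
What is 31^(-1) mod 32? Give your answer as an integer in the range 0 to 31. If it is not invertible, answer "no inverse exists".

31

Run Euclid on (32, 31):
32 = 1·31 + 1
31 = 31·1 + 0
gcd = 1, so the inverse exists. Back-substitute:
1 = 32 − 31
Hence 31⁻¹ ≡ -1 ≡ 31 (mod 32).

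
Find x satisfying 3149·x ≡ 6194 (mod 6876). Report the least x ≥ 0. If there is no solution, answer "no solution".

502

First find gcd(3149, 6876):
6876 = 2×3149 + 578
3149 = 5×578 + 259
578 = 2×259 + 60
259 = 4×60 + 19
60 = 3×19 + 3
19 = 6×3 + 1
3 = 3×1 + 0
gcd = 1, so a unique solution mod 6876 exists.
Back-substitute for the Bézout coefficients:
1 = 19 − 6·3
1 = −6·60 + 19·19
1 = 19·259 − 82·60
1 = −82·578 + 183·259
1 = 183·3149 − 997·578
1 = −997·6876 + 2177·3149
So 3149·(2177) ≡ 1 (mod 6876), giving 3149⁻¹ ≡ 2177.
x ≡ 3149⁻¹·6194 ≡ 2177·6194 ≡ 502 (mod 6876).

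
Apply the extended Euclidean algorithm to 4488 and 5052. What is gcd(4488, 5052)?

12

Repeated division:
5052 = 1×4488 + 564
4488 = 7×564 + 540
564 = 1×540 + 24
540 = 22×24 + 12
24 = 2×12 + 0
gcd(4488, 5052) = 12.
Express as a combination:
12 = 540 − 22·24
12 = −22·564 + 23·540
12 = 23·4488 − 183·564
12 = −183·5052 + 206·4488
So 12 = (-183)·5052 + (206)·4488.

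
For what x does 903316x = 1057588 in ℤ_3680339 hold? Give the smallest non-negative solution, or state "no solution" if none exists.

First find gcd(903316, 3680339):
3680339 = 4·903316 + 67075
903316 = 13·67075 + 31341
67075 = 2·31341 + 4393
31341 = 7·4393 + 590
4393 = 7·590 + 263
590 = 2·263 + 64
263 = 4·64 + 7
64 = 9·7 + 1
7 = 7·1 + 0
gcd = 1, so a unique solution mod 3680339 exists.
Back-substitute for the Bézout coefficients:
1 = 64 − 9·7
1 = −9·263 + 37·64
1 = 37·590 − 83·263
1 = −83·4393 + 618·590
1 = 618·31341 − 4409·4393
1 = −4409·67075 + 9436·31341
1 = 9436·903316 − 127077·67075
1 = −127077·3680339 + 517744·903316
So 903316·(517744) ≡ 1 (mod 3680339), giving 903316⁻¹ ≡ 517744.
x ≡ 903316⁻¹·1057588 ≡ 517744·1057588 ≡ 2685391 (mod 3680339).

2685391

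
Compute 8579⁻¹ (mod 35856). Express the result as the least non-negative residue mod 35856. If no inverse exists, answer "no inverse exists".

Extended Euclidean algorithm:
35856 = 4·8579 + 1540
8579 = 5·1540 + 879
1540 = 1·879 + 661
879 = 1·661 + 218
661 = 3·218 + 7
218 = 31·7 + 1
7 = 7·1 + 0
The gcd is 1. Working backward:
1 = 218 − 31·7
1 = −31·661 + 94·218
1 = 94·879 − 125·661
1 = −125·1540 + 219·879
1 = 219·8579 − 1220·1540
1 = −1220·35856 + 5099·8579
So 8579·5099 ≡ 1 (mod 35856).

5099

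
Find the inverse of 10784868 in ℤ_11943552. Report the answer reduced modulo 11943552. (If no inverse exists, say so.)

no inverse exists

Compute gcd(10784868, 11943552):
11943552 = 1×10784868 + 1158684
10784868 = 9×1158684 + 356712
1158684 = 3×356712 + 88548
356712 = 4×88548 + 2520
88548 = 35×2520 + 348
2520 = 7×348 + 84
348 = 4×84 + 12
84 = 7×12 + 0
gcd(10784868, 11943552) = 12 ≠ 1, so 10784868 has no multiplicative inverse modulo 11943552.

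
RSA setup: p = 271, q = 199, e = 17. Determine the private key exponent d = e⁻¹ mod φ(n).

φ(n) = (p−1)(q−1) = 270·198 = 53460.
Need d with 17·d ≡ 1 (mod 53460). Apply the extended Euclidean algorithm:
53460 = 3144·17 + 12
17 = 1·12 + 5
12 = 2·5 + 2
5 = 2·2 + 1
2 = 2·1 + 0
Back-substitute:
1 = 5 − 2·2
1 = −2·12 + 5·5
1 = 5·17 − 7·12
1 = −7·53460 + 22013·17
So 17·22013 ≡ 1 (mod 53460), hence d = 22013.

22013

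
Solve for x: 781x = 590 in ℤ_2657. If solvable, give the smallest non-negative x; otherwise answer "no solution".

First find gcd(781, 2657):
2657 = 3*781 + 314
781 = 2*314 + 153
314 = 2*153 + 8
153 = 19*8 + 1
8 = 8*1 + 0
gcd = 1, so a unique solution mod 2657 exists.
Back-substitute for the Bézout coefficients:
1 = 153 − 19·8
1 = −19·314 + 39·153
1 = 39·781 − 97·314
1 = −97·2657 + 330·781
So 781·(330) ≡ 1 (mod 2657), giving 781⁻¹ ≡ 330.
x ≡ 781⁻¹·590 ≡ 330·590 ≡ 739 (mod 2657).

739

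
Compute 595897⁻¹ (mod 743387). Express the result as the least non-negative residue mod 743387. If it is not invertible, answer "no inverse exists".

gcd(743387, 595897) by repeated division:
743387 = 1×595897 + 147490
595897 = 4×147490 + 5937
147490 = 24×5937 + 5002
5937 = 1×5002 + 935
5002 = 5×935 + 327
935 = 2×327 + 281
327 = 1×281 + 46
281 = 6×46 + 5
46 = 9×5 + 1
5 = 5×1 + 0
The gcd is 1. Working backward:
1 = 46 − 9·5
1 = −9·281 + 55·46
1 = 55·327 − 64·281
1 = −64·935 + 183·327
1 = 183·5002 − 979·935
1 = −979·5937 + 1162·5002
1 = 1162·147490 − 28867·5937
1 = −28867·595897 + 116630·147490
1 = 116630·743387 − 145497·595897
So 595897·(-145497) ≡ 1 (mod 743387), and -145497 ≡ 597890 (mod 743387).

597890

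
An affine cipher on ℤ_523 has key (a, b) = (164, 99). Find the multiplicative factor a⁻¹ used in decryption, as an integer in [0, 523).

Apply the Euclidean algorithm to 523 and 164:
523 = 3×164 + 31
164 = 5×31 + 9
31 = 3×9 + 4
9 = 2×4 + 1
4 = 4×1 + 0
Since gcd(164, 523) = 1, back-substitute to write 1 as a combination:
1 = 9 − 2·4
1 = −2·31 + 7·9
1 = 7·164 − 37·31
1 = −37·523 + 118·164
So 164·118 ≡ 1 (mod 523).

118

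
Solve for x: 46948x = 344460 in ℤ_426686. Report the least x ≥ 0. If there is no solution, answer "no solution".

22365

First find gcd(46948, 426686):
426686 = 9*46948 + 4154
46948 = 11*4154 + 1254
4154 = 3*1254 + 392
1254 = 3*392 + 78
392 = 5*78 + 2
78 = 39*2 + 0
gcd = 2 and 2 | 344460, so solutions exist. Divide through by 2: 23474x ≡ 172230 (mod 213343).
Now find 23474⁻¹ mod 213343:
213343 = 9·23474 + 2077
23474 = 11·2077 + 627
2077 = 3·627 + 196
627 = 3·196 + 39
196 = 5·39 + 1
39 = 39·1 + 0
Back-substitute:
1 = 196 − 5·39
1 = −5·627 + 16·196
1 = 16·2077 − 53·627
1 = −53·23474 + 599·2077
1 = 599·213343 − 5444·23474
So 23474·(-5444) ≡ 1 (mod 213343), i.e. 23474⁻¹ ≡ 207899.
Then x ≡ 207899·172230 ≡ 22365 (mod 213343); the smallest non-negative solution is x = 22365.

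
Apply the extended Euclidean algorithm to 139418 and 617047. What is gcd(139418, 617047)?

1

Euclidean algorithm:
617047 = 4*139418 + 59375
139418 = 2*59375 + 20668
59375 = 2*20668 + 18039
20668 = 1*18039 + 2629
18039 = 6*2629 + 2265
2629 = 1*2265 + 364
2265 = 6*364 + 81
364 = 4*81 + 40
81 = 2*40 + 1
40 = 40*1 + 0
gcd(139418, 617047) = 1.
Back-substituting:
1 = 81 − 2·40
1 = −2·364 + 9·81
1 = 9·2265 − 56·364
1 = −56·2629 + 65·2265
1 = 65·18039 − 446·2629
1 = −446·20668 + 511·18039
1 = 511·59375 − 1468·20668
1 = −1468·139418 + 3447·59375
1 = 3447·617047 − 15256·139418
So 1 = (3447)·617047 + (-15256)·139418.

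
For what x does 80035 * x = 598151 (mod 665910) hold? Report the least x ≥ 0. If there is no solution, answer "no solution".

no solution

gcd(80035, 665910):
665910 = 8*80035 + 25630
80035 = 3*25630 + 3145
25630 = 8*3145 + 470
3145 = 6*470 + 325
470 = 1*325 + 145
325 = 2*145 + 35
145 = 4*35 + 5
35 = 7*5 + 0
gcd = 5, but 5 ∤ 598151, so the congruence has no solution.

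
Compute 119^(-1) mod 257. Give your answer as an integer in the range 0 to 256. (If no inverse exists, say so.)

54

gcd(257, 119) by repeated division:
257 = 2×119 + 19
119 = 6×19 + 5
19 = 3×5 + 4
5 = 1×4 + 1
4 = 4×1 + 0
Since gcd(119, 257) = 1, back-substitute to write 1 as a combination:
1 = 5 − 4
1 = −19 + 4·5
1 = 4·119 − 25·19
1 = −25·257 + 54·119
So 119·54 ≡ 1 (mod 257).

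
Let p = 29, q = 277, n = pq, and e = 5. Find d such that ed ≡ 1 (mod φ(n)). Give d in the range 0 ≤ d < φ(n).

4637

φ(n) = (p−1)(q−1) = 28·276 = 7728.
Need d with 5·d ≡ 1 (mod 7728). Apply the extended Euclidean algorithm:
7728 = 1545×5 + 3
5 = 1×3 + 2
3 = 1×2 + 1
2 = 2×1 + 0
Back-substitute:
1 = 3 − 2
1 = −5 + 2·3
1 = 2·7728 − 3091·5
So 5·(-3091) ≡ 1 (mod 7728), hence d ≡ -3091 ≡ 4637 (mod 7728).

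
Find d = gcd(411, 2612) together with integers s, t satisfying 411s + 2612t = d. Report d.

1

Repeated division:
2612 = 6·411 + 146
411 = 2·146 + 119
146 = 1·119 + 27
119 = 4·27 + 11
27 = 2·11 + 5
11 = 2·5 + 1
5 = 5·1 + 0
gcd(411, 2612) = 1.
Express as a combination:
1 = 11 − 2·5
1 = −2·27 + 5·11
1 = 5·119 − 22·27
1 = −22·146 + 27·119
1 = 27·411 − 76·146
1 = −76·2612 + 483·411
So 1 = (-76)·2612 + (483)·411.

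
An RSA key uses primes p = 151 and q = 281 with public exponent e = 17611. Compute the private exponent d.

φ(n) = (p−1)(q−1) = 150·280 = 42000.
Need d with 17611·d ≡ 1 (mod 42000). Apply the extended Euclidean algorithm:
42000 = 2×17611 + 6778
17611 = 2×6778 + 4055
6778 = 1×4055 + 2723
4055 = 1×2723 + 1332
2723 = 2×1332 + 59
1332 = 22×59 + 34
59 = 1×34 + 25
34 = 1×25 + 9
25 = 2×9 + 7
9 = 1×7 + 2
7 = 3×2 + 1
2 = 2×1 + 0
Back-substitute:
1 = 7 − 3·2
1 = −3·9 + 4·7
1 = 4·25 − 11·9
1 = −11·34 + 15·25
1 = 15·59 − 26·34
1 = −26·1332 + 587·59
1 = 587·2723 − 1200·1332
1 = −1200·4055 + 1787·2723
1 = 1787·6778 − 2987·4055
1 = −2987·17611 + 7761·6778
1 = 7761·42000 − 18509·17611
So 17611·(-18509) ≡ 1 (mod 42000), hence d ≡ -18509 ≡ 23491 (mod 42000).

23491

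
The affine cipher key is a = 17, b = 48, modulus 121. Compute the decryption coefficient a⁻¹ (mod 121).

57

Extended Euclidean algorithm:
121 = 7*17 + 2
17 = 8*2 + 1
2 = 2*1 + 0
gcd = 1, so the inverse exists. Back-substitute:
1 = 17 − 8·2
1 = −8·121 + 57·17
So 17·57 ≡ 1 (mod 121).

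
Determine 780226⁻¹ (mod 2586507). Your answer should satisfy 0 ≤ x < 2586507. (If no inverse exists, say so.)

364867

Extended Euclidean algorithm:
2586507 = 3·780226 + 245829
780226 = 3·245829 + 42739
245829 = 5·42739 + 32134
42739 = 1·32134 + 10605
32134 = 3·10605 + 319
10605 = 33·319 + 78
319 = 4·78 + 7
78 = 11·7 + 1
7 = 7·1 + 0
The gcd is 1. Working backward:
1 = 78 − 11·7
1 = −11·319 + 45·78
1 = 45·10605 − 1496·319
1 = −1496·32134 + 4533·10605
1 = 4533·42739 − 6029·32134
1 = −6029·245829 + 34678·42739
1 = 34678·780226 − 110063·245829
1 = −110063·2586507 + 364867·780226
So 780226·364867 ≡ 1 (mod 2586507).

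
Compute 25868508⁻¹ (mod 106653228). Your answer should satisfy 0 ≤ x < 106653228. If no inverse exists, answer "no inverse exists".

Compute gcd(25868508, 106653228):
106653228 = 4×25868508 + 3179196
25868508 = 8×3179196 + 434940
3179196 = 7×434940 + 134616
434940 = 3×134616 + 31092
134616 = 4×31092 + 10248
31092 = 3×10248 + 348
10248 = 29×348 + 156
348 = 2×156 + 36
156 = 4×36 + 12
36 = 3×12 + 0
The gcd is 12, not 1, hence no inverse exists.

no inverse exists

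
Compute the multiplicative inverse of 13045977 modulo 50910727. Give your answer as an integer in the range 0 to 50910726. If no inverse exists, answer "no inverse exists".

Compute gcd(13045977, 50910727):
50910727 = 3*13045977 + 11772796
13045977 = 1*11772796 + 1273181
11772796 = 9*1273181 + 314167
1273181 = 4*314167 + 16513
314167 = 19*16513 + 420
16513 = 39*420 + 133
420 = 3*133 + 21
133 = 6*21 + 7
21 = 3*7 + 0
gcd(13045977, 50910727) = 7 ≠ 1, so 13045977 has no multiplicative inverse modulo 50910727.

no inverse exists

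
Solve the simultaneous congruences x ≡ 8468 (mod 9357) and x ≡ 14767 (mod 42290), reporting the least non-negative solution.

Write x = 8468 + 9357·k. Then 9357·k ≡ 14767 − 8468 ≡ 6299 (mod 42290).
Need 9357⁻¹ mod 42290. Extended Euclid on (42290, 9357):
42290 = 4*9357 + 4862
9357 = 1*4862 + 4495
4862 = 1*4495 + 367
4495 = 12*367 + 91
367 = 4*91 + 3
91 = 30*3 + 1
3 = 3*1 + 0
Back-substitute:
1 = 91 − 30·3
1 = −30·367 + 121·91
1 = 121·4495 − 1482·367
1 = −1482·4862 + 1603·4495
1 = 1603·9357 − 3085·4862
1 = −3085·42290 + 13943·9357
9357⁻¹ ≡ 13943 (mod 42290), so k ≡ 13943·6299 ≡ 32917 (mod 42290).
x = 8468 + 9357·32917 = 308012837.

308012837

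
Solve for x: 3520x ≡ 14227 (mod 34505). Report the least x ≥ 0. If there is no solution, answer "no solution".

no solution

gcd(3520, 34505):
34505 = 9*3520 + 2825
3520 = 1*2825 + 695
2825 = 4*695 + 45
695 = 15*45 + 20
45 = 2*20 + 5
20 = 4*5 + 0
gcd = 5, but 5 ∤ 14227, so the congruence has no solution.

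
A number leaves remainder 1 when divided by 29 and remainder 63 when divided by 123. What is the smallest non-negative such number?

Write x = 1 + 29·k. Then 29·k ≡ 63 − 1 ≡ 62 (mod 123).
Need 29⁻¹ mod 123. Extended Euclid on (123, 29):
123 = 4*29 + 7
29 = 4*7 + 1
7 = 7*1 + 0
Back-substitute:
1 = 29 − 4·7
1 = −4·123 + 17·29
29⁻¹ ≡ 17 (mod 123), so k ≡ 17·62 ≡ 70 (mod 123).
x = 1 + 29·70 = 2031.

2031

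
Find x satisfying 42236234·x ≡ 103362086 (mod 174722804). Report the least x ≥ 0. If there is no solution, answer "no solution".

First find gcd(42236234, 174722804):
174722804 = 4×42236234 + 5777868
42236234 = 7×5777868 + 1791158
5777868 = 3×1791158 + 404394
1791158 = 4×404394 + 173582
404394 = 2×173582 + 57230
173582 = 3×57230 + 1892
57230 = 30×1892 + 470
1892 = 4×470 + 12
470 = 39×12 + 2
12 = 6×2 + 0
gcd = 2 and 2 | 103362086, so solutions exist. Divide through by 2: 21118117x ≡ 51681043 (mod 87361402).
Now find 21118117⁻¹ mod 87361402:
87361402 = 4×21118117 + 2888934
21118117 = 7×2888934 + 895579
2888934 = 3×895579 + 202197
895579 = 4×202197 + 86791
202197 = 2×86791 + 28615
86791 = 3×28615 + 946
28615 = 30×946 + 235
946 = 4×235 + 6
235 = 39×6 + 1
6 = 6×1 + 0
Back-substitute:
1 = 235 − 39·6
1 = −39·946 + 157·235
1 = 157·28615 − 4749·946
1 = −4749·86791 + 14404·28615
1 = 14404·202197 − 33557·86791
1 = −33557·895579 + 148632·202197
1 = 148632·2888934 − 479453·895579
1 = −479453·21118117 + 3504803·2888934
1 = 3504803·87361402 − 14498665·21118117
So 21118117·(-14498665) ≡ 1 (mod 87361402), i.e. 21118117⁻¹ ≡ 72862737.
Then x ≡ 72862737·51681043 ≡ 41365575 (mod 87361402); the smallest non-negative solution is x = 41365575.

41365575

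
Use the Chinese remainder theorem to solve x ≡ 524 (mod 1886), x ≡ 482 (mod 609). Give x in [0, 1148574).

1069886

Write x = 524 + 1886·k. Then 1886·k ≡ 482 − 524 ≡ 567 (mod 609).
Need 1886⁻¹ mod 609. Extended Euclid on (609, 59):
609 = 10*59 + 19
59 = 3*19 + 2
19 = 9*2 + 1
2 = 2*1 + 0
Back-substitute:
1 = 19 − 9·2
1 = −9·59 + 28·19
1 = 28·609 − 289·59
1886⁻¹ ≡ 320 (mod 609), so k ≡ 320·567 ≡ 567 (mod 609).
x = 524 + 1886·567 = 1069886.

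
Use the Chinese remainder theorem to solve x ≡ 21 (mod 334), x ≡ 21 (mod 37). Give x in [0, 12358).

Write x = 21 + 334·k. Then 334·k ≡ 21 − 21 ≡ 0 (mod 37).
Need 334⁻¹ mod 37. Extended Euclid on (37, 1):
37 = 37×1 + 0
334⁻¹ ≡ 1 (mod 37), so k ≡ 1·0 ≡ 0 (mod 37).
x = 21 + 334·0 = 21.

21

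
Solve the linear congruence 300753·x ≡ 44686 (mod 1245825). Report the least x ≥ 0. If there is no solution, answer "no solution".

gcd(300753, 1245825):
1245825 = 4×300753 + 42813
300753 = 7×42813 + 1062
42813 = 40×1062 + 333
1062 = 3×333 + 63
333 = 5×63 + 18
63 = 3×18 + 9
18 = 2×9 + 0
gcd = 9, but 9 ∤ 44686, so the congruence has no solution.

no solution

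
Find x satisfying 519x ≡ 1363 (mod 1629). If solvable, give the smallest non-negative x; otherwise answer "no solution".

gcd(519, 1629):
1629 = 3·519 + 72
519 = 7·72 + 15
72 = 4·15 + 12
15 = 1·12 + 3
12 = 4·3 + 0
gcd = 3, but 3 ∤ 1363, so the congruence has no solution.

no solution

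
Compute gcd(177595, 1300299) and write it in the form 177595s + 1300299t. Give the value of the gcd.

Euclidean algorithm:
1300299 = 7·177595 + 57134
177595 = 3·57134 + 6193
57134 = 9·6193 + 1397
6193 = 4·1397 + 605
1397 = 2·605 + 187
605 = 3·187 + 44
187 = 4·44 + 11
44 = 4·11 + 0
gcd(177595, 1300299) = 11.
Express as a combination:
11 = 187 − 4·44
11 = −4·605 + 13·187
11 = 13·1397 − 30·605
11 = −30·6193 + 133·1397
11 = 133·57134 − 1227·6193
11 = −1227·177595 + 3814·57134
11 = 3814·1300299 − 27925·177595
So 11 = (3814)·1300299 + (-27925)·177595.

11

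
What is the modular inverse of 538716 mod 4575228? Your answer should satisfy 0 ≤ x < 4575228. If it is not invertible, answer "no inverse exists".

no inverse exists

Euclidean algorithm on 4575228, 538716:
4575228 = 8·538716 + 265500
538716 = 2·265500 + 7716
265500 = 34·7716 + 3156
7716 = 2·3156 + 1404
3156 = 2·1404 + 348
1404 = 4·348 + 12
348 = 29·12 + 0
Since gcd = 12 > 1, 538716 is not a unit mod 4575228.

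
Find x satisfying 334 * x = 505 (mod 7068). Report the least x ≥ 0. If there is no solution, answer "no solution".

gcd(334, 7068):
7068 = 21*334 + 54
334 = 6*54 + 10
54 = 5*10 + 4
10 = 2*4 + 2
4 = 2*2 + 0
gcd = 2, but 2 ∤ 505, so the congruence has no solution.

no solution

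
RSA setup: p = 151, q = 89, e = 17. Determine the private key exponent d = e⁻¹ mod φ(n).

1553

φ(n) = (p−1)(q−1) = 150·88 = 13200.
Need d with 17·d ≡ 1 (mod 13200). Apply the extended Euclidean algorithm:
13200 = 776×17 + 8
17 = 2×8 + 1
8 = 8×1 + 0
Back-substitute:
1 = 17 − 2·8
1 = −2·13200 + 1553·17
So 17·1553 ≡ 1 (mod 13200), hence d = 1553.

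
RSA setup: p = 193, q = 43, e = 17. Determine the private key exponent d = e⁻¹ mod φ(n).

6641

φ(n) = (p−1)(q−1) = 192·42 = 8064.
Need d with 17·d ≡ 1 (mod 8064). Apply the extended Euclidean algorithm:
8064 = 474*17 + 6
17 = 2*6 + 5
6 = 1*5 + 1
5 = 5*1 + 0
Back-substitute:
1 = 6 − 5
1 = −17 + 3·6
1 = 3·8064 − 1423·17
So 17·(-1423) ≡ 1 (mod 8064), hence d ≡ -1423 ≡ 6641 (mod 8064).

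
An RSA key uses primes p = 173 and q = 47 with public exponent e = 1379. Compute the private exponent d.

459

φ(n) = (p−1)(q−1) = 172·46 = 7912.
Need d with 1379·d ≡ 1 (mod 7912). Apply the extended Euclidean algorithm:
7912 = 5×1379 + 1017
1379 = 1×1017 + 362
1017 = 2×362 + 293
362 = 1×293 + 69
293 = 4×69 + 17
69 = 4×17 + 1
17 = 17×1 + 0
Back-substitute:
1 = 69 − 4·17
1 = −4·293 + 17·69
1 = 17·362 − 21·293
1 = −21·1017 + 59·362
1 = 59·1379 − 80·1017
1 = −80·7912 + 459·1379
So 1379·459 ≡ 1 (mod 7912), hence d = 459.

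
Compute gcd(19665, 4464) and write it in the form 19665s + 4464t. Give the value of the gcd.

Apply Euclid's algorithm to 19665 and 4464:
19665 = 4*4464 + 1809
4464 = 2*1809 + 846
1809 = 2*846 + 117
846 = 7*117 + 27
117 = 4*27 + 9
27 = 3*9 + 0
gcd(19665, 4464) = 9.
Express as a combination:
9 = 117 − 4·27
9 = −4·846 + 29·117
9 = 29·1809 − 62·846
9 = −62·4464 + 153·1809
9 = 153·19665 − 674·4464
So 9 = (153)·19665 + (-674)·4464.

9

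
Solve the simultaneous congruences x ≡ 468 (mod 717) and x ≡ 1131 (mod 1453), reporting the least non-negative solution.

Write x = 468 + 717·k. Then 717·k ≡ 1131 − 468 ≡ 663 (mod 1453).
Need 717⁻¹ mod 1453. Extended Euclid on (1453, 717):
1453 = 2×717 + 19
717 = 37×19 + 14
19 = 1×14 + 5
14 = 2×5 + 4
5 = 1×4 + 1
4 = 4×1 + 0
Back-substitute:
1 = 5 − 4
1 = −14 + 3·5
1 = 3·19 − 4·14
1 = −4·717 + 151·19
1 = 151·1453 − 306·717
717⁻¹ ≡ 1147 (mod 1453), so k ≡ 1147·663 ≡ 542 (mod 1453).
x = 468 + 717·542 = 389082.

389082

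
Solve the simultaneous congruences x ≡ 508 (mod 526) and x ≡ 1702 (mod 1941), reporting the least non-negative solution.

172510

Write x = 508 + 526·k. Then 526·k ≡ 1702 − 508 ≡ 1194 (mod 1941).
Need 526⁻¹ mod 1941. Extended Euclid on (1941, 526):
1941 = 3*526 + 363
526 = 1*363 + 163
363 = 2*163 + 37
163 = 4*37 + 15
37 = 2*15 + 7
15 = 2*7 + 1
7 = 7*1 + 0
Back-substitute:
1 = 15 − 2·7
1 = −2·37 + 5·15
1 = 5·163 − 22·37
1 = −22·363 + 49·163
1 = 49·526 − 71·363
1 = −71·1941 + 262·526
526⁻¹ ≡ 262 (mod 1941), so k ≡ 262·1194 ≡ 327 (mod 1941).
x = 508 + 526·327 = 172510.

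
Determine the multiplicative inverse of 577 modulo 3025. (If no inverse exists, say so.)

713

Extended Euclidean algorithm:
3025 = 5·577 + 140
577 = 4·140 + 17
140 = 8·17 + 4
17 = 4·4 + 1
4 = 4·1 + 0
The gcd is 1. Working backward:
1 = 17 − 4·4
1 = −4·140 + 33·17
1 = 33·577 − 136·140
1 = −136·3025 + 713·577
So 577·713 ≡ 1 (mod 3025).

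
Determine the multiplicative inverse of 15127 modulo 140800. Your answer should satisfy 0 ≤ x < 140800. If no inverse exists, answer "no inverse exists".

Apply the Euclidean algorithm to 140800 and 15127:
140800 = 9×15127 + 4657
15127 = 3×4657 + 1156
4657 = 4×1156 + 33
1156 = 35×33 + 1
33 = 33×1 + 0
Since gcd(15127, 140800) = 1, back-substitute to write 1 as a combination:
1 = 1156 − 35·33
1 = −35·4657 + 141·1156
1 = 141·15127 − 458·4657
1 = −458·140800 + 4263·15127
So 15127·4263 ≡ 1 (mod 140800).

4263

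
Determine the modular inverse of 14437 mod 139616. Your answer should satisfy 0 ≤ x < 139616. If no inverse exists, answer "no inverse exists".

134829

Extended Euclidean algorithm:
139616 = 9·14437 + 9683
14437 = 1·9683 + 4754
9683 = 2·4754 + 175
4754 = 27·175 + 29
175 = 6·29 + 1
29 = 29·1 + 0
Since gcd(14437, 139616) = 1, back-substitute to write 1 as a combination:
1 = 175 − 6·29
1 = −6·4754 + 163·175
1 = 163·9683 − 332·4754
1 = −332·14437 + 495·9683
1 = 495·139616 − 4787·14437
So 14437·(-4787) ≡ 1 (mod 139616), and -4787 ≡ 134829 (mod 139616).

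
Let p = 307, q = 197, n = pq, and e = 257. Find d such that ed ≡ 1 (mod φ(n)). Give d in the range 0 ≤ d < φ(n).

φ(n) = (p−1)(q−1) = 306·196 = 59976.
Need d with 257·d ≡ 1 (mod 59976). Apply the extended Euclidean algorithm:
59976 = 233×257 + 95
257 = 2×95 + 67
95 = 1×67 + 28
67 = 2×28 + 11
28 = 2×11 + 6
11 = 1×6 + 5
6 = 1×5 + 1
5 = 5×1 + 0
Back-substitute:
1 = 6 − 5
1 = −11 + 2·6
1 = 2·28 − 5·11
1 = −5·67 + 12·28
1 = 12·95 − 17·67
1 = −17·257 + 46·95
1 = 46·59976 − 10735·257
So 257·(-10735) ≡ 1 (mod 59976), hence d ≡ -10735 ≡ 49241 (mod 59976).

49241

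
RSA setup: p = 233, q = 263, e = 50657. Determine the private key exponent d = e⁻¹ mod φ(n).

8289

φ(n) = (p−1)(q−1) = 232·262 = 60784.
Need d with 50657·d ≡ 1 (mod 60784). Apply the extended Euclidean algorithm:
60784 = 1·50657 + 10127
50657 = 5·10127 + 22
10127 = 460·22 + 7
22 = 3·7 + 1
7 = 7·1 + 0
Back-substitute:
1 = 22 − 3·7
1 = −3·10127 + 1381·22
1 = 1381·50657 − 6908·10127
1 = −6908·60784 + 8289·50657
So 50657·8289 ≡ 1 (mod 60784), hence d = 8289.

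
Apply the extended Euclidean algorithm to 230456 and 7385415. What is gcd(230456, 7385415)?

1

Apply Euclid's algorithm to 7385415 and 230456:
7385415 = 32×230456 + 10823
230456 = 21×10823 + 3173
10823 = 3×3173 + 1304
3173 = 2×1304 + 565
1304 = 2×565 + 174
565 = 3×174 + 43
174 = 4×43 + 2
43 = 21×2 + 1
2 = 2×1 + 0
gcd(230456, 7385415) = 1.
Working backward:
1 = 43 − 21·2
1 = −21·174 + 85·43
1 = 85·565 − 276·174
1 = −276·1304 + 637·565
1 = 637·3173 − 1550·1304
1 = −1550·10823 + 5287·3173
1 = 5287·230456 − 112577·10823
1 = −112577·7385415 + 3607751·230456
So 1 = (-112577)·7385415 + (3607751)·230456.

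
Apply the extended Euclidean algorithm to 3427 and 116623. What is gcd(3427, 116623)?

Apply Euclid's algorithm to 116623 and 3427:
116623 = 34×3427 + 105
3427 = 32×105 + 67
105 = 1×67 + 38
67 = 1×38 + 29
38 = 1×29 + 9
29 = 3×9 + 2
9 = 4×2 + 1
2 = 2×1 + 0
gcd(3427, 116623) = 1.
Back-substituting:
1 = 9 − 4·2
1 = −4·29 + 13·9
1 = 13·38 − 17·29
1 = −17·67 + 30·38
1 = 30·105 − 47·67
1 = −47·3427 + 1534·105
1 = 1534·116623 − 52203·3427
So 1 = (1534)·116623 + (-52203)·3427.

1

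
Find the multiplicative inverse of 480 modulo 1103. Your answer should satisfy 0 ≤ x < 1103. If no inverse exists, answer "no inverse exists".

995

Run Euclid on (1103, 480):
1103 = 2·480 + 143
480 = 3·143 + 51
143 = 2·51 + 41
51 = 1·41 + 10
41 = 4·10 + 1
10 = 10·1 + 0
The gcd is 1. Working backward:
1 = 41 − 4·10
1 = −4·51 + 5·41
1 = 5·143 − 14·51
1 = −14·480 + 47·143
1 = 47·1103 − 108·480
Hence 480⁻¹ ≡ -108 ≡ 995 (mod 1103).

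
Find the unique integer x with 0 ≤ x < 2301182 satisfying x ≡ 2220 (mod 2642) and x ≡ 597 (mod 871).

Write x = 2220 + 2642·k. Then 2642·k ≡ 597 − 2220 ≡ 119 (mod 871).
Need 2642⁻¹ mod 871. Extended Euclid on (871, 29):
871 = 30·29 + 1
29 = 29·1 + 0
Back-substitute:
1 = 871 − 30·29
2642⁻¹ ≡ 841 (mod 871), so k ≡ 841·119 ≡ 785 (mod 871).
x = 2220 + 2642·785 = 2076190.

2076190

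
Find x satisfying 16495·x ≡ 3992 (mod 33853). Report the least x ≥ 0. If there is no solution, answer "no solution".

27842

First find gcd(16495, 33853):
33853 = 2·16495 + 863
16495 = 19·863 + 98
863 = 8·98 + 79
98 = 1·79 + 19
79 = 4·19 + 3
19 = 6·3 + 1
3 = 3·1 + 0
gcd = 1, so a unique solution mod 33853 exists.
Back-substitute for the Bézout coefficients:
1 = 19 − 6·3
1 = −6·79 + 25·19
1 = 25·98 − 31·79
1 = −31·863 + 273·98
1 = 273·16495 − 5218·863
1 = −5218·33853 + 10709·16495
So 16495·(10709) ≡ 1 (mod 33853), giving 16495⁻¹ ≡ 10709.
x ≡ 16495⁻¹·3992 ≡ 10709·3992 ≡ 27842 (mod 33853).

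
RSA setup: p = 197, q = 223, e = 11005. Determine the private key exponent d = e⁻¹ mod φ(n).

φ(n) = (p−1)(q−1) = 196·222 = 43512.
Need d with 11005·d ≡ 1 (mod 43512). Apply the extended Euclidean algorithm:
43512 = 3×11005 + 10497
11005 = 1×10497 + 508
10497 = 20×508 + 337
508 = 1×337 + 171
337 = 1×171 + 166
171 = 1×166 + 5
166 = 33×5 + 1
5 = 5×1 + 0
Back-substitute:
1 = 166 − 33·5
1 = −33·171 + 34·166
1 = 34·337 − 67·171
1 = −67·508 + 101·337
1 = 101·10497 − 2087·508
1 = −2087·11005 + 2188·10497
1 = 2188·43512 − 8651·11005
So 11005·(-8651) ≡ 1 (mod 43512), hence d ≡ -8651 ≡ 34861 (mod 43512).

34861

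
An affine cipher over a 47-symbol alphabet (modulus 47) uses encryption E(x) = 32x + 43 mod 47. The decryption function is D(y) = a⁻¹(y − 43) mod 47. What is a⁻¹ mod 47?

25

Run Euclid on (47, 32):
47 = 1×32 + 15
32 = 2×15 + 2
15 = 7×2 + 1
2 = 2×1 + 0
The gcd is 1. Working backward:
1 = 15 − 7·2
1 = −7·32 + 15·15
1 = 15·47 − 22·32
So 32·(-22) ≡ 1 (mod 47), and -22 ≡ 25 (mod 47).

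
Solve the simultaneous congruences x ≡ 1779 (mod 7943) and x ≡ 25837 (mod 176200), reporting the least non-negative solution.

786406437

Write x = 1779 + 7943·k. Then 7943·k ≡ 25837 − 1779 ≡ 24058 (mod 176200).
Need 7943⁻¹ mod 176200. Extended Euclid on (176200, 7943):
176200 = 22·7943 + 1454
7943 = 5·1454 + 673
1454 = 2·673 + 108
673 = 6·108 + 25
108 = 4·25 + 8
25 = 3·8 + 1
8 = 8·1 + 0
Back-substitute:
1 = 25 − 3·8
1 = −3·108 + 13·25
1 = 13·673 − 81·108
1 = −81·1454 + 175·673
1 = 175·7943 − 956·1454
1 = −956·176200 + 21207·7943
7943⁻¹ ≡ 21207 (mod 176200), so k ≡ 21207·24058 ≡ 99006 (mod 176200).
x = 1779 + 7943·99006 = 786406437.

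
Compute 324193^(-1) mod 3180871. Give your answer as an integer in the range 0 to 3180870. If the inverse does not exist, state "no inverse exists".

gcd(3180871, 324193) by repeated division:
3180871 = 9×324193 + 263134
324193 = 1×263134 + 61059
263134 = 4×61059 + 18898
61059 = 3×18898 + 4365
18898 = 4×4365 + 1438
4365 = 3×1438 + 51
1438 = 28×51 + 10
51 = 5×10 + 1
10 = 10×1 + 0
gcd = 1, so the inverse exists. Back-substitute:
1 = 51 − 5·10
1 = −5·1438 + 141·51
1 = 141·4365 − 428·1438
1 = −428·18898 + 1853·4365
1 = 1853·61059 − 5987·18898
1 = −5987·263134 + 25801·61059
1 = 25801·324193 − 31788·263134
1 = −31788·3180871 + 311893·324193
So 324193·311893 ≡ 1 (mod 3180871).

311893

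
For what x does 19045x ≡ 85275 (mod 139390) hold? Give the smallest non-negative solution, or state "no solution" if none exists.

14357

First find gcd(19045, 139390):
139390 = 7*19045 + 6075
19045 = 3*6075 + 820
6075 = 7*820 + 335
820 = 2*335 + 150
335 = 2*150 + 35
150 = 4*35 + 10
35 = 3*10 + 5
10 = 2*5 + 0
gcd = 5 and 5 | 85275, so solutions exist. Divide through by 5: 3809x ≡ 17055 (mod 27878).
Now find 3809⁻¹ mod 27878:
27878 = 7×3809 + 1215
3809 = 3×1215 + 164
1215 = 7×164 + 67
164 = 2×67 + 30
67 = 2×30 + 7
30 = 4×7 + 2
7 = 3×2 + 1
2 = 2×1 + 0
Back-substitute:
1 = 7 − 3·2
1 = −3·30 + 13·7
1 = 13·67 − 29·30
1 = −29·164 + 71·67
1 = 71·1215 − 526·164
1 = −526·3809 + 1649·1215
1 = 1649·27878 − 12069·3809
So 3809·(-12069) ≡ 1 (mod 27878), i.e. 3809⁻¹ ≡ 15809.
Then x ≡ 15809·17055 ≡ 14357 (mod 27878); the smallest non-negative solution is x = 14357.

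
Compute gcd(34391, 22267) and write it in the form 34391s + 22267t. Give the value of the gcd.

7

Euclidean algorithm:
34391 = 1×22267 + 12124
22267 = 1×12124 + 10143
12124 = 1×10143 + 1981
10143 = 5×1981 + 238
1981 = 8×238 + 77
238 = 3×77 + 7
77 = 11×7 + 0
gcd(34391, 22267) = 7.
Back-substituting:
7 = 238 − 3·77
7 = −3·1981 + 25·238
7 = 25·10143 − 128·1981
7 = −128·12124 + 153·10143
7 = 153·22267 − 281·12124
7 = −281·34391 + 434·22267
So 7 = (-281)·34391 + (434)·22267.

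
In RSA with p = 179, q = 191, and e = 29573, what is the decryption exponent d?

23197

φ(n) = (p−1)(q−1) = 178·190 = 33820.
Need d with 29573·d ≡ 1 (mod 33820). Apply the extended Euclidean algorithm:
33820 = 1*29573 + 4247
29573 = 6*4247 + 4091
4247 = 1*4091 + 156
4091 = 26*156 + 35
156 = 4*35 + 16
35 = 2*16 + 3
16 = 5*3 + 1
3 = 3*1 + 0
Back-substitute:
1 = 16 − 5·3
1 = −5·35 + 11·16
1 = 11·156 − 49·35
1 = −49·4091 + 1285·156
1 = 1285·4247 − 1334·4091
1 = −1334·29573 + 9289·4247
1 = 9289·33820 − 10623·29573
So 29573·(-10623) ≡ 1 (mod 33820), hence d ≡ -10623 ≡ 23197 (mod 33820).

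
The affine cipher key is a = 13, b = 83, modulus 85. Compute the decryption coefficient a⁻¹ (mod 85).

gcd(85, 13) by repeated division:
85 = 6·13 + 7
13 = 1·7 + 6
7 = 1·6 + 1
6 = 6·1 + 0
The gcd is 1. Working backward:
1 = 7 − 6
1 = −13 + 2·7
1 = 2·85 − 13·13
Thus 13·(-13) ≡ 1 (mod 85); reducing, -13 mod 85 = 72.

72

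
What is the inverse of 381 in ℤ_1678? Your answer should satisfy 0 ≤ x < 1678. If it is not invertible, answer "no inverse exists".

Extended Euclidean algorithm:
1678 = 4×381 + 154
381 = 2×154 + 73
154 = 2×73 + 8
73 = 9×8 + 1
8 = 8×1 + 0
gcd = 1, so the inverse exists. Back-substitute:
1 = 73 − 9·8
1 = −9·154 + 19·73
1 = 19·381 − 47·154
1 = −47·1678 + 207·381
So 381·207 ≡ 1 (mod 1678).

207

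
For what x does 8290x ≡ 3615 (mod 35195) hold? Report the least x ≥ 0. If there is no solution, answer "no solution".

First find gcd(8290, 35195):
35195 = 4*8290 + 2035
8290 = 4*2035 + 150
2035 = 13*150 + 85
150 = 1*85 + 65
85 = 1*65 + 20
65 = 3*20 + 5
20 = 4*5 + 0
gcd = 5 and 5 | 3615, so solutions exist. Divide through by 5: 1658x ≡ 723 (mod 7039).
Now find 1658⁻¹ mod 7039:
7039 = 4×1658 + 407
1658 = 4×407 + 30
407 = 13×30 + 17
30 = 1×17 + 13
17 = 1×13 + 4
13 = 3×4 + 1
4 = 4×1 + 0
Back-substitute:
1 = 13 − 3·4
1 = −3·17 + 4·13
1 = 4·30 − 7·17
1 = −7·407 + 95·30
1 = 95·1658 − 387·407
1 = −387·7039 + 1643·1658
So 1658⁻¹ ≡ 1643 (mod 7039).
Then x ≡ 1643·723 ≡ 5337 (mod 7039); the smallest non-negative solution is x = 5337.

5337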